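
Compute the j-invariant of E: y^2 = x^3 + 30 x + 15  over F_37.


Delta = -16(4 a^3 + 27 b^2) mod 37 = 10
-1728 * (4 a)^3 = -1728 * (4*30)^3 mod 37 = 27
j = 27 * 10^(-1) mod 37 = 36

j = 36 (mod 37)


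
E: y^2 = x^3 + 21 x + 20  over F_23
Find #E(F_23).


For each x in F_23, count y with y^2 = x^3 + 21 x + 20 mod 23:
  x = 2: RHS = 1, y in [1, 22]  -> 2 point(s)
  x = 3: RHS = 18, y in [8, 15]  -> 2 point(s)
  x = 7: RHS = 4, y in [2, 21]  -> 2 point(s)
  x = 9: RHS = 18, y in [8, 15]  -> 2 point(s)
  x = 11: RHS = 18, y in [8, 15]  -> 2 point(s)
  x = 13: RHS = 6, y in [11, 12]  -> 2 point(s)
  x = 16: RHS = 13, y in [6, 17]  -> 2 point(s)
  x = 17: RHS = 0, y in [0]  -> 1 point(s)
  x = 21: RHS = 16, y in [4, 19]  -> 2 point(s)
Affine points: 17. Add the point at infinity: total = 18.

#E(F_23) = 18


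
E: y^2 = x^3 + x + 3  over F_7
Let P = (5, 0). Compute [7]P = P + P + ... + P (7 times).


k = 7 = 111_2 (binary, LSB first: 111)
Double-and-add from P = (5, 0):
  bit 0 = 1: acc = O + (5, 0) = (5, 0)
  bit 1 = 1: acc = (5, 0) + O = (5, 0)
  bit 2 = 1: acc = (5, 0) + O = (5, 0)

7P = (5, 0)


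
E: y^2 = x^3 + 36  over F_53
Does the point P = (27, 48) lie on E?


Check whether y^2 = x^3 + 0 x + 36 (mod 53) for (x, y) = (27, 48).
LHS: y^2 = 48^2 mod 53 = 25
RHS: x^3 + 0 x + 36 = 27^3 + 0*27 + 36 mod 53 = 3
LHS != RHS

No, not on the curve


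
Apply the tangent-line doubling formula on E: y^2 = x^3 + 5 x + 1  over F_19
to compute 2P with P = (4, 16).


Doubling: s = (3 x1^2 + a) / (2 y1)
s = (3*4^2 + 5) / (2*16) mod 19 = 7
x3 = s^2 - 2 x1 mod 19 = 7^2 - 2*4 = 3
y3 = s (x1 - x3) - y1 mod 19 = 7 * (4 - 3) - 16 = 10

2P = (3, 10)


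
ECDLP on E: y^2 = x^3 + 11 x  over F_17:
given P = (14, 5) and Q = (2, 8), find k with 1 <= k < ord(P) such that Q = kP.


Enumerate multiples of P until we hit Q = (2, 8):
  1P = (14, 5)
  2P = (15, 15)
  3P = (3, 3)
  4P = (2, 8)
Match found at i = 4.

k = 4


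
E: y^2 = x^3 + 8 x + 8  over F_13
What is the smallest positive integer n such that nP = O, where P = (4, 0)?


Compute successive multiples of P until we hit O:
  1P = (4, 0)
  2P = O

ord(P) = 2


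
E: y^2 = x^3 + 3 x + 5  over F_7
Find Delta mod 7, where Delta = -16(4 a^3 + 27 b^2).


4 a^3 + 27 b^2 = 4*3^3 + 27*5^2 = 108 + 675 = 783
Delta = -16 * (783) = -12528
Delta mod 7 = 2

Delta = 2 (mod 7)


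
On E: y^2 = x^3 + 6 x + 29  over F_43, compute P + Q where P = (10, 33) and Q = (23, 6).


P != Q, so use the chord formula.
s = (y2 - y1) / (x2 - x1) = (16) / (13) mod 43 = 31
x3 = s^2 - x1 - x2 mod 43 = 31^2 - 10 - 23 = 25
y3 = s (x1 - x3) - y1 mod 43 = 31 * (10 - 25) - 33 = 18

P + Q = (25, 18)


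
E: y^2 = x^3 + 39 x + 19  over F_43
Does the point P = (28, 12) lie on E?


Check whether y^2 = x^3 + 39 x + 19 (mod 43) for (x, y) = (28, 12).
LHS: y^2 = 12^2 mod 43 = 15
RHS: x^3 + 39 x + 19 = 28^3 + 39*28 + 19 mod 43 = 15
LHS = RHS

Yes, on the curve


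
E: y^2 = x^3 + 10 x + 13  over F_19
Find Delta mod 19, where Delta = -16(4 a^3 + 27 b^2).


4 a^3 + 27 b^2 = 4*10^3 + 27*13^2 = 4000 + 4563 = 8563
Delta = -16 * (8563) = -137008
Delta mod 19 = 1

Delta = 1 (mod 19)


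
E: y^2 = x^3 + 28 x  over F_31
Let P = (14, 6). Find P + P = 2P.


Doubling: s = (3 x1^2 + a) / (2 y1)
s = (3*14^2 + 28) / (2*6) mod 31 = 10
x3 = s^2 - 2 x1 mod 31 = 10^2 - 2*14 = 10
y3 = s (x1 - x3) - y1 mod 31 = 10 * (14 - 10) - 6 = 3

2P = (10, 3)


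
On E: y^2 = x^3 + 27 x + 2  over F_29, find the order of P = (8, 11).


Compute successive multiples of P until we hit O:
  1P = (8, 11)
  2P = (20, 4)
  3P = (10, 24)
  4P = (17, 3)
  5P = (3, 20)
  6P = (5, 1)
  7P = (11, 8)
  8P = (11, 21)
  ... (continuing to 15P)
  15P = O

ord(P) = 15


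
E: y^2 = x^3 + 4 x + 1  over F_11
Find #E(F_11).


For each x in F_11, count y with y^2 = x^3 + 4 x + 1 mod 11:
  x = 0: RHS = 1, y in [1, 10]  -> 2 point(s)
  x = 4: RHS = 4, y in [2, 9]  -> 2 point(s)
  x = 5: RHS = 3, y in [5, 6]  -> 2 point(s)
  x = 7: RHS = 9, y in [3, 8]  -> 2 point(s)
Affine points: 8. Add the point at infinity: total = 9.

#E(F_11) = 9


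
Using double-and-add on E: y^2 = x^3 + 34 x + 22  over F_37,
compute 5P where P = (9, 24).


k = 5 = 101_2 (binary, LSB first: 101)
Double-and-add from P = (9, 24):
  bit 0 = 1: acc = O + (9, 24) = (9, 24)
  bit 1 = 0: acc unchanged = (9, 24)
  bit 2 = 1: acc = (9, 24) + (20, 28) = (17, 0)

5P = (17, 0)


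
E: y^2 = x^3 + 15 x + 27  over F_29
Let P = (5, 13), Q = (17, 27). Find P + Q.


P != Q, so use the chord formula.
s = (y2 - y1) / (x2 - x1) = (14) / (12) mod 29 = 6
x3 = s^2 - x1 - x2 mod 29 = 6^2 - 5 - 17 = 14
y3 = s (x1 - x3) - y1 mod 29 = 6 * (5 - 14) - 13 = 20

P + Q = (14, 20)


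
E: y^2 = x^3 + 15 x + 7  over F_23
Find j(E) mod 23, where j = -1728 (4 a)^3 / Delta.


Delta = -16(4 a^3 + 27 b^2) mod 23 = 8
-1728 * (4 a)^3 = -1728 * (4*15)^3 mod 23 = 2
j = 2 * 8^(-1) mod 23 = 6

j = 6 (mod 23)


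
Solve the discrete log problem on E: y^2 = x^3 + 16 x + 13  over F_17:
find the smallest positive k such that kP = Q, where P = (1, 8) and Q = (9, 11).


Enumerate multiples of P until we hit Q = (9, 11):
  1P = (1, 8)
  2P = (2, 11)
  3P = (6, 11)
  4P = (9, 11)
Match found at i = 4.

k = 4


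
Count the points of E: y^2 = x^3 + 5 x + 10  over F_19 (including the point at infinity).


For each x in F_19, count y with y^2 = x^3 + 5 x + 10 mod 19:
  x = 1: RHS = 16, y in [4, 15]  -> 2 point(s)
  x = 2: RHS = 9, y in [3, 16]  -> 2 point(s)
  x = 6: RHS = 9, y in [3, 16]  -> 2 point(s)
  x = 8: RHS = 11, y in [7, 12]  -> 2 point(s)
  x = 9: RHS = 5, y in [9, 10]  -> 2 point(s)
  x = 11: RHS = 9, y in [3, 16]  -> 2 point(s)
  x = 13: RHS = 11, y in [7, 12]  -> 2 point(s)
  x = 16: RHS = 6, y in [5, 14]  -> 2 point(s)
  x = 17: RHS = 11, y in [7, 12]  -> 2 point(s)
  x = 18: RHS = 4, y in [2, 17]  -> 2 point(s)
Affine points: 20. Add the point at infinity: total = 21.

#E(F_19) = 21


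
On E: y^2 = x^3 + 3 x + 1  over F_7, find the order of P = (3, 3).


Compute successive multiples of P until we hit O:
  1P = (3, 3)
  2P = (5, 1)
  3P = (0, 1)
  4P = (6, 2)
  5P = (2, 6)
  6P = (4, 0)
  7P = (2, 1)
  8P = (6, 5)
  ... (continuing to 12P)
  12P = O

ord(P) = 12


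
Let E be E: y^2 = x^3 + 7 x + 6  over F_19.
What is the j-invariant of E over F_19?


Delta = -16(4 a^3 + 27 b^2) mod 19 = 2
-1728 * (4 a)^3 = -1728 * (4*7)^3 mod 19 = 7
j = 7 * 2^(-1) mod 19 = 13

j = 13 (mod 19)


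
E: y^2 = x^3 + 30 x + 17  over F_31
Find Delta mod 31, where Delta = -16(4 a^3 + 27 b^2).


4 a^3 + 27 b^2 = 4*30^3 + 27*17^2 = 108000 + 7803 = 115803
Delta = -16 * (115803) = -1852848
Delta mod 31 = 22

Delta = 22 (mod 31)


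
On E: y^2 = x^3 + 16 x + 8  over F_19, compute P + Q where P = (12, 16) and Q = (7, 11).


P != Q, so use the chord formula.
s = (y2 - y1) / (x2 - x1) = (14) / (14) mod 19 = 1
x3 = s^2 - x1 - x2 mod 19 = 1^2 - 12 - 7 = 1
y3 = s (x1 - x3) - y1 mod 19 = 1 * (12 - 1) - 16 = 14

P + Q = (1, 14)


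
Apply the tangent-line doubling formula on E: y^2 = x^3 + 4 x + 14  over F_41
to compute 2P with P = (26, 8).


Doubling: s = (3 x1^2 + a) / (2 y1)
s = (3*26^2 + 4) / (2*8) mod 41 = 4
x3 = s^2 - 2 x1 mod 41 = 4^2 - 2*26 = 5
y3 = s (x1 - x3) - y1 mod 41 = 4 * (26 - 5) - 8 = 35

2P = (5, 35)


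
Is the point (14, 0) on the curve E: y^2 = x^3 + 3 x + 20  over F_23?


Check whether y^2 = x^3 + 3 x + 20 (mod 23) for (x, y) = (14, 0).
LHS: y^2 = 0^2 mod 23 = 0
RHS: x^3 + 3 x + 20 = 14^3 + 3*14 + 20 mod 23 = 0
LHS = RHS

Yes, on the curve


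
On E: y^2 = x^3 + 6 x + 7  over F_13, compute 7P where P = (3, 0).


k = 7 = 111_2 (binary, LSB first: 111)
Double-and-add from P = (3, 0):
  bit 0 = 1: acc = O + (3, 0) = (3, 0)
  bit 1 = 1: acc = (3, 0) + O = (3, 0)
  bit 2 = 1: acc = (3, 0) + O = (3, 0)

7P = (3, 0)


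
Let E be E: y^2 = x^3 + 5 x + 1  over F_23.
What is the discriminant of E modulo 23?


4 a^3 + 27 b^2 = 4*5^3 + 27*1^2 = 500 + 27 = 527
Delta = -16 * (527) = -8432
Delta mod 23 = 9

Delta = 9 (mod 23)


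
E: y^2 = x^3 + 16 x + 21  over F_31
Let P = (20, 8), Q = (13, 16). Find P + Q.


P != Q, so use the chord formula.
s = (y2 - y1) / (x2 - x1) = (8) / (24) mod 31 = 21
x3 = s^2 - x1 - x2 mod 31 = 21^2 - 20 - 13 = 5
y3 = s (x1 - x3) - y1 mod 31 = 21 * (20 - 5) - 8 = 28

P + Q = (5, 28)


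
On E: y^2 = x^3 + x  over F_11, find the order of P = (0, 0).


Compute successive multiples of P until we hit O:
  1P = (0, 0)
  2P = O

ord(P) = 2


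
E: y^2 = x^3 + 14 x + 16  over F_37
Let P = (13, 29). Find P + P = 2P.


Doubling: s = (3 x1^2 + a) / (2 y1)
s = (3*13^2 + 14) / (2*29) mod 37 = 16
x3 = s^2 - 2 x1 mod 37 = 16^2 - 2*13 = 8
y3 = s (x1 - x3) - y1 mod 37 = 16 * (13 - 8) - 29 = 14

2P = (8, 14)


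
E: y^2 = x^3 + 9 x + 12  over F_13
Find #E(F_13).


For each x in F_13, count y with y^2 = x^3 + 9 x + 12 mod 13:
  x = 0: RHS = 12, y in [5, 8]  -> 2 point(s)
  x = 1: RHS = 9, y in [3, 10]  -> 2 point(s)
  x = 2: RHS = 12, y in [5, 8]  -> 2 point(s)
  x = 3: RHS = 1, y in [1, 12]  -> 2 point(s)
  x = 5: RHS = 0, y in [0]  -> 1 point(s)
  x = 6: RHS = 9, y in [3, 10]  -> 2 point(s)
  x = 9: RHS = 3, y in [4, 9]  -> 2 point(s)
  x = 10: RHS = 10, y in [6, 7]  -> 2 point(s)
  x = 11: RHS = 12, y in [5, 8]  -> 2 point(s)
Affine points: 17. Add the point at infinity: total = 18.

#E(F_13) = 18


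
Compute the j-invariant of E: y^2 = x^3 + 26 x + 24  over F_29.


Delta = -16(4 a^3 + 27 b^2) mod 29 = 5
-1728 * (4 a)^3 = -1728 * (4*26)^3 mod 29 = 28
j = 28 * 5^(-1) mod 29 = 23

j = 23 (mod 29)


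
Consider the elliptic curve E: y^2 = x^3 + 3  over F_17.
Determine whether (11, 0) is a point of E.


Check whether y^2 = x^3 + 0 x + 3 (mod 17) for (x, y) = (11, 0).
LHS: y^2 = 0^2 mod 17 = 0
RHS: x^3 + 0 x + 3 = 11^3 + 0*11 + 3 mod 17 = 8
LHS != RHS

No, not on the curve


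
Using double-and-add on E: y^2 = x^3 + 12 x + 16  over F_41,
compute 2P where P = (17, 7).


k = 2 = 10_2 (binary, LSB first: 01)
Double-and-add from P = (17, 7):
  bit 0 = 0: acc unchanged = O
  bit 1 = 1: acc = O + (12, 17) = (12, 17)

2P = (12, 17)


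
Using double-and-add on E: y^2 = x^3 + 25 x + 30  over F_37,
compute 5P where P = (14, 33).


k = 5 = 101_2 (binary, LSB first: 101)
Double-and-add from P = (14, 33):
  bit 0 = 1: acc = O + (14, 33) = (14, 33)
  bit 1 = 0: acc unchanged = (14, 33)
  bit 2 = 1: acc = (14, 33) + (36, 35) = (13, 31)

5P = (13, 31)


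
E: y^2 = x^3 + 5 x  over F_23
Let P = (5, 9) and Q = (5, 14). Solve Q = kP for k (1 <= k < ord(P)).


Enumerate multiples of P until we hit Q = (5, 14):
  1P = (5, 9)
  2P = (16, 6)
  3P = (15, 0)
  4P = (16, 17)
  5P = (5, 14)
Match found at i = 5.

k = 5


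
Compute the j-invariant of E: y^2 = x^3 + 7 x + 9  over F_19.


Delta = -16(4 a^3 + 27 b^2) mod 19 = 18
-1728 * (4 a)^3 = -1728 * (4*7)^3 mod 19 = 7
j = 7 * 18^(-1) mod 19 = 12

j = 12 (mod 19)


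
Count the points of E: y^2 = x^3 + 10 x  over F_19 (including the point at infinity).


For each x in F_19, count y with y^2 = x^3 + 10 x + 0 mod 19:
  x = 0: RHS = 0, y in [0]  -> 1 point(s)
  x = 1: RHS = 11, y in [7, 12]  -> 2 point(s)
  x = 2: RHS = 9, y in [3, 16]  -> 2 point(s)
  x = 3: RHS = 0, y in [0]  -> 1 point(s)
  x = 4: RHS = 9, y in [3, 16]  -> 2 point(s)
  x = 5: RHS = 4, y in [2, 17]  -> 2 point(s)
  x = 10: RHS = 17, y in [6, 13]  -> 2 point(s)
  x = 11: RHS = 16, y in [4, 15]  -> 2 point(s)
  x = 12: RHS = 5, y in [9, 10]  -> 2 point(s)
  x = 13: RHS = 9, y in [3, 16]  -> 2 point(s)
  x = 16: RHS = 0, y in [0]  -> 1 point(s)
Affine points: 19. Add the point at infinity: total = 20.

#E(F_19) = 20


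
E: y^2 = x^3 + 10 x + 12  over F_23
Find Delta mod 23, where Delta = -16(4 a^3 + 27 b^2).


4 a^3 + 27 b^2 = 4*10^3 + 27*12^2 = 4000 + 3888 = 7888
Delta = -16 * (7888) = -126208
Delta mod 23 = 16

Delta = 16 (mod 23)


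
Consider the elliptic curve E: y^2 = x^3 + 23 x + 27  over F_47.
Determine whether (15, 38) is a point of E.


Check whether y^2 = x^3 + 23 x + 27 (mod 47) for (x, y) = (15, 38).
LHS: y^2 = 38^2 mod 47 = 34
RHS: x^3 + 23 x + 27 = 15^3 + 23*15 + 27 mod 47 = 34
LHS = RHS

Yes, on the curve


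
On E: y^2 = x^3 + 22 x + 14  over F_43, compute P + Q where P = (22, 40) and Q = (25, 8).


P != Q, so use the chord formula.
s = (y2 - y1) / (x2 - x1) = (11) / (3) mod 43 = 18
x3 = s^2 - x1 - x2 mod 43 = 18^2 - 22 - 25 = 19
y3 = s (x1 - x3) - y1 mod 43 = 18 * (22 - 19) - 40 = 14

P + Q = (19, 14)


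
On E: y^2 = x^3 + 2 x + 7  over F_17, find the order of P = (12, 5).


Compute successive multiples of P until we hit O:
  1P = (12, 5)
  2P = (12, 12)
  3P = O

ord(P) = 3


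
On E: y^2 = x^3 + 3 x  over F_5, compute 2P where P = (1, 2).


Doubling: s = (3 x1^2 + a) / (2 y1)
s = (3*1^2 + 3) / (2*2) mod 5 = 4
x3 = s^2 - 2 x1 mod 5 = 4^2 - 2*1 = 4
y3 = s (x1 - x3) - y1 mod 5 = 4 * (1 - 4) - 2 = 1

2P = (4, 1)


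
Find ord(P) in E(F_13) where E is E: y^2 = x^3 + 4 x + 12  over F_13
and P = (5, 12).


Compute successive multiples of P until we hit O:
  1P = (5, 12)
  2P = (0, 5)
  3P = (11, 3)
  4P = (9, 7)
  5P = (3, 5)
  6P = (1, 2)
  7P = (10, 8)
  8P = (8, 6)
  ... (continuing to 19P)
  19P = O

ord(P) = 19


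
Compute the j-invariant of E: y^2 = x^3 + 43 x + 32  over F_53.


Delta = -16(4 a^3 + 27 b^2) mod 53 = 52
-1728 * (4 a)^3 = -1728 * (4*43)^3 mod 53 = 27
j = 27 * 52^(-1) mod 53 = 26

j = 26 (mod 53)


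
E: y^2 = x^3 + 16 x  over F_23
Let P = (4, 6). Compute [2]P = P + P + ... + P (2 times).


k = 2 = 10_2 (binary, LSB first: 01)
Double-and-add from P = (4, 6):
  bit 0 = 0: acc unchanged = O
  bit 1 = 1: acc = O + (0, 0) = (0, 0)

2P = (0, 0)


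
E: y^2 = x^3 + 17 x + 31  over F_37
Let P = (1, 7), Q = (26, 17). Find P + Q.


P != Q, so use the chord formula.
s = (y2 - y1) / (x2 - x1) = (10) / (25) mod 37 = 30
x3 = s^2 - x1 - x2 mod 37 = 30^2 - 1 - 26 = 22
y3 = s (x1 - x3) - y1 mod 37 = 30 * (1 - 22) - 7 = 29

P + Q = (22, 29)


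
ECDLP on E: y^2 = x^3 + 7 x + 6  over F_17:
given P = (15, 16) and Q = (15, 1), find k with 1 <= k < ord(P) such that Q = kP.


Enumerate multiples of P until we hit Q = (15, 1):
  1P = (15, 16)
  2P = (5, 8)
  3P = (16, 7)
  4P = (16, 10)
  5P = (5, 9)
  6P = (15, 1)
Match found at i = 6.

k = 6


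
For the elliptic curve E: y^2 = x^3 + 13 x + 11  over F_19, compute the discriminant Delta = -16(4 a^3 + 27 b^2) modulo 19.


4 a^3 + 27 b^2 = 4*13^3 + 27*11^2 = 8788 + 3267 = 12055
Delta = -16 * (12055) = -192880
Delta mod 19 = 8

Delta = 8 (mod 19)


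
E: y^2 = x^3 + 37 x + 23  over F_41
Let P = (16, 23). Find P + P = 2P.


Doubling: s = (3 x1^2 + a) / (2 y1)
s = (3*16^2 + 37) / (2*23) mod 41 = 38
x3 = s^2 - 2 x1 mod 41 = 38^2 - 2*16 = 18
y3 = s (x1 - x3) - y1 mod 41 = 38 * (16 - 18) - 23 = 24

2P = (18, 24)


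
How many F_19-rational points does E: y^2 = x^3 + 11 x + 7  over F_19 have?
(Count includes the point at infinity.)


For each x in F_19, count y with y^2 = x^3 + 11 x + 7 mod 19:
  x = 0: RHS = 7, y in [8, 11]  -> 2 point(s)
  x = 1: RHS = 0, y in [0]  -> 1 point(s)
  x = 4: RHS = 1, y in [1, 18]  -> 2 point(s)
  x = 5: RHS = 16, y in [4, 15]  -> 2 point(s)
  x = 6: RHS = 4, y in [2, 17]  -> 2 point(s)
  x = 7: RHS = 9, y in [3, 16]  -> 2 point(s)
  x = 12: RHS = 5, y in [9, 10]  -> 2 point(s)
  x = 14: RHS = 17, y in [6, 13]  -> 2 point(s)
  x = 16: RHS = 4, y in [2, 17]  -> 2 point(s)
Affine points: 17. Add the point at infinity: total = 18.

#E(F_19) = 18


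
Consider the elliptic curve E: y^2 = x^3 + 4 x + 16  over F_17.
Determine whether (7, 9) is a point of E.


Check whether y^2 = x^3 + 4 x + 16 (mod 17) for (x, y) = (7, 9).
LHS: y^2 = 9^2 mod 17 = 13
RHS: x^3 + 4 x + 16 = 7^3 + 4*7 + 16 mod 17 = 13
LHS = RHS

Yes, on the curve


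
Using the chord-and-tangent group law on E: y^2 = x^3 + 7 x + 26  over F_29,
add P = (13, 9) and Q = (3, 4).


P != Q, so use the chord formula.
s = (y2 - y1) / (x2 - x1) = (24) / (19) mod 29 = 15
x3 = s^2 - x1 - x2 mod 29 = 15^2 - 13 - 3 = 6
y3 = s (x1 - x3) - y1 mod 29 = 15 * (13 - 6) - 9 = 9

P + Q = (6, 9)


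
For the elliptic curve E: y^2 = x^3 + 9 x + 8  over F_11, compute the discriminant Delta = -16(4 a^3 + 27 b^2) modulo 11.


4 a^3 + 27 b^2 = 4*9^3 + 27*8^2 = 2916 + 1728 = 4644
Delta = -16 * (4644) = -74304
Delta mod 11 = 1

Delta = 1 (mod 11)


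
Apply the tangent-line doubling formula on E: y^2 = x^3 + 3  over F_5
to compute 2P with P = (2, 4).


Doubling: s = (3 x1^2 + a) / (2 y1)
s = (3*2^2 + 0) / (2*4) mod 5 = 4
x3 = s^2 - 2 x1 mod 5 = 4^2 - 2*2 = 2
y3 = s (x1 - x3) - y1 mod 5 = 4 * (2 - 2) - 4 = 1

2P = (2, 1)


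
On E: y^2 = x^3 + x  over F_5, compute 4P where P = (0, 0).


k = 4 = 100_2 (binary, LSB first: 001)
Double-and-add from P = (0, 0):
  bit 0 = 0: acc unchanged = O
  bit 1 = 0: acc unchanged = O
  bit 2 = 1: acc = O + O = O

4P = O


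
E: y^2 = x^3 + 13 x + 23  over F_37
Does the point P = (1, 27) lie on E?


Check whether y^2 = x^3 + 13 x + 23 (mod 37) for (x, y) = (1, 27).
LHS: y^2 = 27^2 mod 37 = 26
RHS: x^3 + 13 x + 23 = 1^3 + 13*1 + 23 mod 37 = 0
LHS != RHS

No, not on the curve


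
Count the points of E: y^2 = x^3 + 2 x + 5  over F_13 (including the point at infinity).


For each x in F_13, count y with y^2 = x^3 + 2 x + 5 mod 13:
  x = 2: RHS = 4, y in [2, 11]  -> 2 point(s)
  x = 3: RHS = 12, y in [5, 8]  -> 2 point(s)
  x = 4: RHS = 12, y in [5, 8]  -> 2 point(s)
  x = 5: RHS = 10, y in [6, 7]  -> 2 point(s)
  x = 6: RHS = 12, y in [5, 8]  -> 2 point(s)
  x = 8: RHS = 0, y in [0]  -> 1 point(s)
Affine points: 11. Add the point at infinity: total = 12.

#E(F_13) = 12


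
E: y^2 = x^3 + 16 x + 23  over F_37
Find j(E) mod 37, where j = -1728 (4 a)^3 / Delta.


Delta = -16(4 a^3 + 27 b^2) mod 37 = 22
-1728 * (4 a)^3 = -1728 * (4*16)^3 mod 37 = 26
j = 26 * 22^(-1) mod 37 = 18

j = 18 (mod 37)


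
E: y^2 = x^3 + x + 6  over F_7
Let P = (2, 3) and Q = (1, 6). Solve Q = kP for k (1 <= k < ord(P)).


Enumerate multiples of P until we hit Q = (1, 6):
  1P = (2, 3)
  2P = (4, 2)
  3P = (3, 1)
  4P = (6, 5)
  5P = (1, 1)
  6P = (1, 6)
Match found at i = 6.

k = 6


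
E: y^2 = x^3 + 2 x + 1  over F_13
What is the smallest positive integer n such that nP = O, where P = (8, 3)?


Compute successive multiples of P until we hit O:
  1P = (8, 3)
  2P = (1, 11)
  3P = (0, 12)
  4P = (2, 0)
  5P = (0, 1)
  6P = (1, 2)
  7P = (8, 10)
  8P = O

ord(P) = 8


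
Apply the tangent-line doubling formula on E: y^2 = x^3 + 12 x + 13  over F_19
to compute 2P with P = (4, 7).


Doubling: s = (3 x1^2 + a) / (2 y1)
s = (3*4^2 + 12) / (2*7) mod 19 = 7
x3 = s^2 - 2 x1 mod 19 = 7^2 - 2*4 = 3
y3 = s (x1 - x3) - y1 mod 19 = 7 * (4 - 3) - 7 = 0

2P = (3, 0)


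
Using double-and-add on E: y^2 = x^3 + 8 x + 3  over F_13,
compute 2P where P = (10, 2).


k = 2 = 10_2 (binary, LSB first: 01)
Double-and-add from P = (10, 2):
  bit 0 = 0: acc unchanged = O
  bit 1 = 1: acc = O + (7, 8) = (7, 8)

2P = (7, 8)


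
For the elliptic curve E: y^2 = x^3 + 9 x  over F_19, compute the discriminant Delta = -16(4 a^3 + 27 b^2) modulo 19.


4 a^3 + 27 b^2 = 4*9^3 + 27*0^2 = 2916 + 0 = 2916
Delta = -16 * (2916) = -46656
Delta mod 19 = 8

Delta = 8 (mod 19)


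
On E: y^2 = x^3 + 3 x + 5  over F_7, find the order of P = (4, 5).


Compute successive multiples of P until we hit O:
  1P = (4, 5)
  2P = (1, 4)
  3P = (6, 6)
  4P = (6, 1)
  5P = (1, 3)
  6P = (4, 2)
  7P = O

ord(P) = 7


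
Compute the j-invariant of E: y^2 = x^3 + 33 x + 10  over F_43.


Delta = -16(4 a^3 + 27 b^2) mod 43 = 31
-1728 * (4 a)^3 = -1728 * (4*33)^3 mod 43 = 42
j = 42 * 31^(-1) mod 43 = 18

j = 18 (mod 43)


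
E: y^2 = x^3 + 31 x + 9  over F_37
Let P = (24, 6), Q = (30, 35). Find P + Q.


P != Q, so use the chord formula.
s = (y2 - y1) / (x2 - x1) = (29) / (6) mod 37 = 11
x3 = s^2 - x1 - x2 mod 37 = 11^2 - 24 - 30 = 30
y3 = s (x1 - x3) - y1 mod 37 = 11 * (24 - 30) - 6 = 2

P + Q = (30, 2)


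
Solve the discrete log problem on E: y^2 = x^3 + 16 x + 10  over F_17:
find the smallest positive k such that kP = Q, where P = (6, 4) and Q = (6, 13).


Enumerate multiples of P until we hit Q = (6, 13):
  1P = (6, 4)
  2P = (3, 0)
  3P = (6, 13)
Match found at i = 3.

k = 3


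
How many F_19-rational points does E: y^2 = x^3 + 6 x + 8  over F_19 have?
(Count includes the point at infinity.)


For each x in F_19, count y with y^2 = x^3 + 6 x + 8 mod 19:
  x = 2: RHS = 9, y in [3, 16]  -> 2 point(s)
  x = 4: RHS = 1, y in [1, 18]  -> 2 point(s)
  x = 5: RHS = 11, y in [7, 12]  -> 2 point(s)
  x = 8: RHS = 17, y in [6, 13]  -> 2 point(s)
  x = 10: RHS = 4, y in [2, 17]  -> 2 point(s)
  x = 14: RHS = 5, y in [9, 10]  -> 2 point(s)
  x = 16: RHS = 1, y in [1, 18]  -> 2 point(s)
  x = 17: RHS = 7, y in [8, 11]  -> 2 point(s)
  x = 18: RHS = 1, y in [1, 18]  -> 2 point(s)
Affine points: 18. Add the point at infinity: total = 19.

#E(F_19) = 19


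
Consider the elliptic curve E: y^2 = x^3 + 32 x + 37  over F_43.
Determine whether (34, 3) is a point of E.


Check whether y^2 = x^3 + 32 x + 37 (mod 43) for (x, y) = (34, 3).
LHS: y^2 = 3^2 mod 43 = 9
RHS: x^3 + 32 x + 37 = 34^3 + 32*34 + 37 mod 43 = 9
LHS = RHS

Yes, on the curve


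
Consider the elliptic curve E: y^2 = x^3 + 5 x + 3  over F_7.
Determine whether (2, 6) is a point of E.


Check whether y^2 = x^3 + 5 x + 3 (mod 7) for (x, y) = (2, 6).
LHS: y^2 = 6^2 mod 7 = 1
RHS: x^3 + 5 x + 3 = 2^3 + 5*2 + 3 mod 7 = 0
LHS != RHS

No, not on the curve


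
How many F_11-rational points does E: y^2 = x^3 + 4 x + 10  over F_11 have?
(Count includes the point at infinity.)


For each x in F_11, count y with y^2 = x^3 + 4 x + 10 mod 11:
  x = 1: RHS = 4, y in [2, 9]  -> 2 point(s)
  x = 2: RHS = 4, y in [2, 9]  -> 2 point(s)
  x = 3: RHS = 5, y in [4, 7]  -> 2 point(s)
  x = 5: RHS = 1, y in [1, 10]  -> 2 point(s)
  x = 8: RHS = 4, y in [2, 9]  -> 2 point(s)
  x = 9: RHS = 5, y in [4, 7]  -> 2 point(s)
  x = 10: RHS = 5, y in [4, 7]  -> 2 point(s)
Affine points: 14. Add the point at infinity: total = 15.

#E(F_11) = 15


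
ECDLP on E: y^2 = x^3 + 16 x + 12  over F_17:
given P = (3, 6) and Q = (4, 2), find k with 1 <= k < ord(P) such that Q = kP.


Enumerate multiples of P until we hit Q = (4, 2):
  1P = (3, 6)
  2P = (2, 16)
  3P = (10, 13)
  4P = (5, 9)
  5P = (7, 5)
  6P = (6, 16)
  7P = (4, 2)
Match found at i = 7.

k = 7


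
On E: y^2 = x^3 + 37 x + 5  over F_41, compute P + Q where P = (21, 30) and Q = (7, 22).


P != Q, so use the chord formula.
s = (y2 - y1) / (x2 - x1) = (33) / (27) mod 41 = 24
x3 = s^2 - x1 - x2 mod 41 = 24^2 - 21 - 7 = 15
y3 = s (x1 - x3) - y1 mod 41 = 24 * (21 - 15) - 30 = 32

P + Q = (15, 32)


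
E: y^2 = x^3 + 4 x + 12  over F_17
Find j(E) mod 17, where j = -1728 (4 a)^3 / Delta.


Delta = -16(4 a^3 + 27 b^2) mod 17 = 13
-1728 * (4 a)^3 = -1728 * (4*4)^3 mod 17 = 11
j = 11 * 13^(-1) mod 17 = 10

j = 10 (mod 17)


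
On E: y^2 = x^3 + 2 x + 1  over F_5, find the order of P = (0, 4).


Compute successive multiples of P until we hit O:
  1P = (0, 4)
  2P = (1, 2)
  3P = (3, 2)
  4P = (3, 3)
  5P = (1, 3)
  6P = (0, 1)
  7P = O

ord(P) = 7


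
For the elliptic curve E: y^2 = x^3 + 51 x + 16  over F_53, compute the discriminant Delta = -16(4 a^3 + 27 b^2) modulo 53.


4 a^3 + 27 b^2 = 4*51^3 + 27*16^2 = 530604 + 6912 = 537516
Delta = -16 * (537516) = -8600256
Delta mod 53 = 1

Delta = 1 (mod 53)


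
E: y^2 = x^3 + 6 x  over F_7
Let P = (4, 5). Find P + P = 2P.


Doubling: s = (3 x1^2 + a) / (2 y1)
s = (3*4^2 + 6) / (2*5) mod 7 = 4
x3 = s^2 - 2 x1 mod 7 = 4^2 - 2*4 = 1
y3 = s (x1 - x3) - y1 mod 7 = 4 * (4 - 1) - 5 = 0

2P = (1, 0)


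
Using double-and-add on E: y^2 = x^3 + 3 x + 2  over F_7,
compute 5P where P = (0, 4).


k = 5 = 101_2 (binary, LSB first: 101)
Double-and-add from P = (0, 4):
  bit 0 = 1: acc = O + (0, 4) = (0, 4)
  bit 1 = 0: acc unchanged = (0, 4)
  bit 2 = 1: acc = (0, 4) + (4, 1) = (4, 6)

5P = (4, 6)


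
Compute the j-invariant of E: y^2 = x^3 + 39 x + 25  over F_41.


Delta = -16(4 a^3 + 27 b^2) mod 41 = 5
-1728 * (4 a)^3 = -1728 * (4*39)^3 mod 41 = 38
j = 38 * 5^(-1) mod 41 = 24

j = 24 (mod 41)


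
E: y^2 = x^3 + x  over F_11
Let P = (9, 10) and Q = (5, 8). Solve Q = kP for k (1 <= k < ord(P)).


Enumerate multiples of P until we hit Q = (5, 8):
  1P = (9, 10)
  2P = (5, 8)
Match found at i = 2.

k = 2


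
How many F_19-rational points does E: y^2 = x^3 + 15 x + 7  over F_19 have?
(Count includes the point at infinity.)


For each x in F_19, count y with y^2 = x^3 + 15 x + 7 mod 19:
  x = 0: RHS = 7, y in [8, 11]  -> 2 point(s)
  x = 1: RHS = 4, y in [2, 17]  -> 2 point(s)
  x = 2: RHS = 7, y in [8, 11]  -> 2 point(s)
  x = 4: RHS = 17, y in [6, 13]  -> 2 point(s)
  x = 5: RHS = 17, y in [6, 13]  -> 2 point(s)
  x = 6: RHS = 9, y in [3, 16]  -> 2 point(s)
  x = 9: RHS = 16, y in [4, 15]  -> 2 point(s)
  x = 10: RHS = 17, y in [6, 13]  -> 2 point(s)
  x = 13: RHS = 5, y in [9, 10]  -> 2 point(s)
  x = 14: RHS = 16, y in [4, 15]  -> 2 point(s)
  x = 15: RHS = 16, y in [4, 15]  -> 2 point(s)
  x = 16: RHS = 11, y in [7, 12]  -> 2 point(s)
  x = 17: RHS = 7, y in [8, 11]  -> 2 point(s)
Affine points: 26. Add the point at infinity: total = 27.

#E(F_19) = 27


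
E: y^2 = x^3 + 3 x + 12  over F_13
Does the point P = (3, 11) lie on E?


Check whether y^2 = x^3 + 3 x + 12 (mod 13) for (x, y) = (3, 11).
LHS: y^2 = 11^2 mod 13 = 4
RHS: x^3 + 3 x + 12 = 3^3 + 3*3 + 12 mod 13 = 9
LHS != RHS

No, not on the curve


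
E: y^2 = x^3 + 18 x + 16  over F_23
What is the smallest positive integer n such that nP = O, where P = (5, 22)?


Compute successive multiples of P until we hit O:
  1P = (5, 22)
  2P = (19, 8)
  3P = (0, 19)
  4P = (11, 2)
  5P = (13, 20)
  6P = (18, 10)
  7P = (18, 13)
  8P = (13, 3)
  ... (continuing to 13P)
  13P = O

ord(P) = 13


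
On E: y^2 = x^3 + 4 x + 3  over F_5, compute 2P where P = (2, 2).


k = 2 = 10_2 (binary, LSB first: 01)
Double-and-add from P = (2, 2):
  bit 0 = 0: acc unchanged = O
  bit 1 = 1: acc = O + (2, 3) = (2, 3)

2P = (2, 3)


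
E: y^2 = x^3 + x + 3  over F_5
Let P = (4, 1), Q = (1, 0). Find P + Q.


P != Q, so use the chord formula.
s = (y2 - y1) / (x2 - x1) = (4) / (2) mod 5 = 2
x3 = s^2 - x1 - x2 mod 5 = 2^2 - 4 - 1 = 4
y3 = s (x1 - x3) - y1 mod 5 = 2 * (4 - 4) - 1 = 4

P + Q = (4, 4)


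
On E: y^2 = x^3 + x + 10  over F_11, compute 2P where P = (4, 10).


Doubling: s = (3 x1^2 + a) / (2 y1)
s = (3*4^2 + 1) / (2*10) mod 11 = 3
x3 = s^2 - 2 x1 mod 11 = 3^2 - 2*4 = 1
y3 = s (x1 - x3) - y1 mod 11 = 3 * (4 - 1) - 10 = 10

2P = (1, 10)


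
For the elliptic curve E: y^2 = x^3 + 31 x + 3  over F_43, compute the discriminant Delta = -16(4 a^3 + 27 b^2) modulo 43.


4 a^3 + 27 b^2 = 4*31^3 + 27*3^2 = 119164 + 243 = 119407
Delta = -16 * (119407) = -1910512
Delta mod 43 = 21

Delta = 21 (mod 43)


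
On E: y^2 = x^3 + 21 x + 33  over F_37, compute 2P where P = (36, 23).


Doubling: s = (3 x1^2 + a) / (2 y1)
s = (3*36^2 + 21) / (2*23) mod 37 = 15
x3 = s^2 - 2 x1 mod 37 = 15^2 - 2*36 = 5
y3 = s (x1 - x3) - y1 mod 37 = 15 * (36 - 5) - 23 = 35

2P = (5, 35)


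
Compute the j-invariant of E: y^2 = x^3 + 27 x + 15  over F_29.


Delta = -16(4 a^3 + 27 b^2) mod 29 = 27
-1728 * (4 a)^3 = -1728 * (4*27)^3 mod 29 = 4
j = 4 * 27^(-1) mod 29 = 27

j = 27 (mod 29)


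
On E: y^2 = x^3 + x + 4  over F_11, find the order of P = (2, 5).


Compute successive multiples of P until we hit O:
  1P = (2, 5)
  2P = (0, 2)
  3P = (3, 10)
  4P = (9, 4)
  5P = (9, 7)
  6P = (3, 1)
  7P = (0, 9)
  8P = (2, 6)
  ... (continuing to 9P)
  9P = O

ord(P) = 9


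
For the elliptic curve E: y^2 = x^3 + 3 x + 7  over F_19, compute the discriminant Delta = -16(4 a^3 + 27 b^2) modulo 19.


4 a^3 + 27 b^2 = 4*3^3 + 27*7^2 = 108 + 1323 = 1431
Delta = -16 * (1431) = -22896
Delta mod 19 = 18

Delta = 18 (mod 19)


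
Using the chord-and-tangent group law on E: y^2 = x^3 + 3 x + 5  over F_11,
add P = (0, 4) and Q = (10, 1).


P != Q, so use the chord formula.
s = (y2 - y1) / (x2 - x1) = (8) / (10) mod 11 = 3
x3 = s^2 - x1 - x2 mod 11 = 3^2 - 0 - 10 = 10
y3 = s (x1 - x3) - y1 mod 11 = 3 * (0 - 10) - 4 = 10

P + Q = (10, 10)


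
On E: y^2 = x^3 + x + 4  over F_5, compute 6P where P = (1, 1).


k = 6 = 110_2 (binary, LSB first: 011)
Double-and-add from P = (1, 1):
  bit 0 = 0: acc unchanged = O
  bit 1 = 1: acc = O + (2, 2) = (2, 2)
  bit 2 = 1: acc = (2, 2) + (0, 2) = (3, 3)

6P = (3, 3)


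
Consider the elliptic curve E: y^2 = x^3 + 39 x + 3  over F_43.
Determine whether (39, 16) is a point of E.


Check whether y^2 = x^3 + 39 x + 3 (mod 43) for (x, y) = (39, 16).
LHS: y^2 = 16^2 mod 43 = 41
RHS: x^3 + 39 x + 3 = 39^3 + 39*39 + 3 mod 43 = 41
LHS = RHS

Yes, on the curve


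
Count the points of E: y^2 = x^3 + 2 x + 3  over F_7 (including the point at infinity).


For each x in F_7, count y with y^2 = x^3 + 2 x + 3 mod 7:
  x = 2: RHS = 1, y in [1, 6]  -> 2 point(s)
  x = 3: RHS = 1, y in [1, 6]  -> 2 point(s)
  x = 6: RHS = 0, y in [0]  -> 1 point(s)
Affine points: 5. Add the point at infinity: total = 6.

#E(F_7) = 6


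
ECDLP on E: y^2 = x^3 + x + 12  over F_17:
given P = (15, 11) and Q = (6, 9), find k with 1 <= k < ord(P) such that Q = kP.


Enumerate multiples of P until we hit Q = (6, 9):
  1P = (15, 11)
  2P = (6, 9)
Match found at i = 2.

k = 2


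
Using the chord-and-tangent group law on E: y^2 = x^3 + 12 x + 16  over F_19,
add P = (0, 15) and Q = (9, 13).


P != Q, so use the chord formula.
s = (y2 - y1) / (x2 - x1) = (17) / (9) mod 19 = 4
x3 = s^2 - x1 - x2 mod 19 = 4^2 - 0 - 9 = 7
y3 = s (x1 - x3) - y1 mod 19 = 4 * (0 - 7) - 15 = 14

P + Q = (7, 14)


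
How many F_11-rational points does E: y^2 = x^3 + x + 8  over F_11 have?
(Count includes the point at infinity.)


For each x in F_11, count y with y^2 = x^3 + 1 x + 8 mod 11:
  x = 3: RHS = 5, y in [4, 7]  -> 2 point(s)
  x = 8: RHS = 0, y in [0]  -> 1 point(s)
  x = 9: RHS = 9, y in [3, 8]  -> 2 point(s)
Affine points: 5. Add the point at infinity: total = 6.

#E(F_11) = 6


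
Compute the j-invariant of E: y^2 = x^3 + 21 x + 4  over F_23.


Delta = -16(4 a^3 + 27 b^2) mod 23 = 17
-1728 * (4 a)^3 = -1728 * (4*21)^3 mod 23 = 18
j = 18 * 17^(-1) mod 23 = 20

j = 20 (mod 23)


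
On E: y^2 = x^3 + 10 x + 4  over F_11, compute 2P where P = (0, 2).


Doubling: s = (3 x1^2 + a) / (2 y1)
s = (3*0^2 + 10) / (2*2) mod 11 = 8
x3 = s^2 - 2 x1 mod 11 = 8^2 - 2*0 = 9
y3 = s (x1 - x3) - y1 mod 11 = 8 * (0 - 9) - 2 = 3

2P = (9, 3)


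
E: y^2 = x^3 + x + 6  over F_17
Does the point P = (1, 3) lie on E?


Check whether y^2 = x^3 + 1 x + 6 (mod 17) for (x, y) = (1, 3).
LHS: y^2 = 3^2 mod 17 = 9
RHS: x^3 + 1 x + 6 = 1^3 + 1*1 + 6 mod 17 = 8
LHS != RHS

No, not on the curve


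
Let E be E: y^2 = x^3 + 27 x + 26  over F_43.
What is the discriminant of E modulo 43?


4 a^3 + 27 b^2 = 4*27^3 + 27*26^2 = 78732 + 18252 = 96984
Delta = -16 * (96984) = -1551744
Delta mod 43 = 40

Delta = 40 (mod 43)


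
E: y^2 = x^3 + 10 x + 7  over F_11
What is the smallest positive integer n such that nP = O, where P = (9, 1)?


Compute successive multiples of P until we hit O:
  1P = (9, 1)
  2P = (4, 10)
  3P = (3, 8)
  4P = (8, 7)
  5P = (8, 4)
  6P = (3, 3)
  7P = (4, 1)
  8P = (9, 10)
  ... (continuing to 9P)
  9P = O

ord(P) = 9


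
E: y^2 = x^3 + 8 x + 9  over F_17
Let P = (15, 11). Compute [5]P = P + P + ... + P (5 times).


k = 5 = 101_2 (binary, LSB first: 101)
Double-and-add from P = (15, 11):
  bit 0 = 1: acc = O + (15, 11) = (15, 11)
  bit 1 = 0: acc unchanged = (15, 11)
  bit 2 = 1: acc = (15, 11) + (3, 14) = (15, 6)

5P = (15, 6)


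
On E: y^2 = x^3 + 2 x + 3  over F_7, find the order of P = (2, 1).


Compute successive multiples of P until we hit O:
  1P = (2, 1)
  2P = (3, 6)
  3P = (6, 0)
  4P = (3, 1)
  5P = (2, 6)
  6P = O

ord(P) = 6


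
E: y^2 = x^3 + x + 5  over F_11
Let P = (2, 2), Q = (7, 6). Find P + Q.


P != Q, so use the chord formula.
s = (y2 - y1) / (x2 - x1) = (4) / (5) mod 11 = 3
x3 = s^2 - x1 - x2 mod 11 = 3^2 - 2 - 7 = 0
y3 = s (x1 - x3) - y1 mod 11 = 3 * (2 - 0) - 2 = 4

P + Q = (0, 4)


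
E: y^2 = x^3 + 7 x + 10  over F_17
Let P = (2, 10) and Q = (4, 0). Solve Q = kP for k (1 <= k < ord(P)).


Enumerate multiples of P until we hit Q = (4, 0):
  1P = (2, 10)
  2P = (4, 0)
Match found at i = 2.

k = 2


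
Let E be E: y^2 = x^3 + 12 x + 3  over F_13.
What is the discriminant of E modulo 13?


4 a^3 + 27 b^2 = 4*12^3 + 27*3^2 = 6912 + 243 = 7155
Delta = -16 * (7155) = -114480
Delta mod 13 = 11

Delta = 11 (mod 13)


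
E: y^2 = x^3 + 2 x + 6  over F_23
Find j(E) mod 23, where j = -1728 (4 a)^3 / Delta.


Delta = -16(4 a^3 + 27 b^2) mod 23 = 13
-1728 * (4 a)^3 = -1728 * (4*2)^3 mod 23 = 5
j = 5 * 13^(-1) mod 23 = 11

j = 11 (mod 23)


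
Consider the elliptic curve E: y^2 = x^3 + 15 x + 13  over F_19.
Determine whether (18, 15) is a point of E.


Check whether y^2 = x^3 + 15 x + 13 (mod 19) for (x, y) = (18, 15).
LHS: y^2 = 15^2 mod 19 = 16
RHS: x^3 + 15 x + 13 = 18^3 + 15*18 + 13 mod 19 = 16
LHS = RHS

Yes, on the curve


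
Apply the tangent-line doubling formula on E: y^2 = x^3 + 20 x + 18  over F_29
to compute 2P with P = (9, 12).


Doubling: s = (3 x1^2 + a) / (2 y1)
s = (3*9^2 + 20) / (2*12) mod 29 = 17
x3 = s^2 - 2 x1 mod 29 = 17^2 - 2*9 = 10
y3 = s (x1 - x3) - y1 mod 29 = 17 * (9 - 10) - 12 = 0

2P = (10, 0)


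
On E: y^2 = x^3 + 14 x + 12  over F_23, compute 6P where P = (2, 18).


k = 6 = 110_2 (binary, LSB first: 011)
Double-and-add from P = (2, 18):
  bit 0 = 0: acc unchanged = O
  bit 1 = 1: acc = O + (0, 9) = (0, 9)
  bit 2 = 1: acc = (0, 9) + (6, 17) = (6, 6)

6P = (6, 6)


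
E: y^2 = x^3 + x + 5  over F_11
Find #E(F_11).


For each x in F_11, count y with y^2 = x^3 + 1 x + 5 mod 11:
  x = 0: RHS = 5, y in [4, 7]  -> 2 point(s)
  x = 2: RHS = 4, y in [2, 9]  -> 2 point(s)
  x = 5: RHS = 3, y in [5, 6]  -> 2 point(s)
  x = 7: RHS = 3, y in [5, 6]  -> 2 point(s)
  x = 10: RHS = 3, y in [5, 6]  -> 2 point(s)
Affine points: 10. Add the point at infinity: total = 11.

#E(F_11) = 11


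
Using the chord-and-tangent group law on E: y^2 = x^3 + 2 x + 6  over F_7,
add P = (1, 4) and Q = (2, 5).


P != Q, so use the chord formula.
s = (y2 - y1) / (x2 - x1) = (1) / (1) mod 7 = 1
x3 = s^2 - x1 - x2 mod 7 = 1^2 - 1 - 2 = 5
y3 = s (x1 - x3) - y1 mod 7 = 1 * (1 - 5) - 4 = 6

P + Q = (5, 6)


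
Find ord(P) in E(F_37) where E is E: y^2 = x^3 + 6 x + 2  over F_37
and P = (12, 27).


Compute successive multiples of P until we hit O:
  1P = (12, 27)
  2P = (29, 16)
  3P = (21, 18)
  4P = (5, 3)
  5P = (31, 3)
  6P = (4, 33)
  7P = (10, 27)
  8P = (15, 10)
  ... (continuing to 33P)
  33P = O

ord(P) = 33


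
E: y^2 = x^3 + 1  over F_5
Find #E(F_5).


For each x in F_5, count y with y^2 = x^3 + 0 x + 1 mod 5:
  x = 0: RHS = 1, y in [1, 4]  -> 2 point(s)
  x = 2: RHS = 4, y in [2, 3]  -> 2 point(s)
  x = 4: RHS = 0, y in [0]  -> 1 point(s)
Affine points: 5. Add the point at infinity: total = 6.

#E(F_5) = 6


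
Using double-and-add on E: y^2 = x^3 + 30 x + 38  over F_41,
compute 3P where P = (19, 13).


k = 3 = 11_2 (binary, LSB first: 11)
Double-and-add from P = (19, 13):
  bit 0 = 1: acc = O + (19, 13) = (19, 13)
  bit 1 = 1: acc = (19, 13) + (13, 1) = (13, 40)

3P = (13, 40)


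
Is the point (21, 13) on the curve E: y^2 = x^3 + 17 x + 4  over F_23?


Check whether y^2 = x^3 + 17 x + 4 (mod 23) for (x, y) = (21, 13).
LHS: y^2 = 13^2 mod 23 = 8
RHS: x^3 + 17 x + 4 = 21^3 + 17*21 + 4 mod 23 = 8
LHS = RHS

Yes, on the curve


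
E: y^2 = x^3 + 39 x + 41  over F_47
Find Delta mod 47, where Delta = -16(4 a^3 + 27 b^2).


4 a^3 + 27 b^2 = 4*39^3 + 27*41^2 = 237276 + 45387 = 282663
Delta = -16 * (282663) = -4522608
Delta mod 47 = 14

Delta = 14 (mod 47)


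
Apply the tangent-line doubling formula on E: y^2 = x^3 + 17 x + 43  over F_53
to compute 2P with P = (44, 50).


Doubling: s = (3 x1^2 + a) / (2 y1)
s = (3*44^2 + 17) / (2*50) mod 53 = 45
x3 = s^2 - 2 x1 mod 53 = 45^2 - 2*44 = 29
y3 = s (x1 - x3) - y1 mod 53 = 45 * (44 - 29) - 50 = 42

2P = (29, 42)


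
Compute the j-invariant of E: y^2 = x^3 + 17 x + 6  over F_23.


Delta = -16(4 a^3 + 27 b^2) mod 23 = 20
-1728 * (4 a)^3 = -1728 * (4*17)^3 mod 23 = 3
j = 3 * 20^(-1) mod 23 = 22

j = 22 (mod 23)


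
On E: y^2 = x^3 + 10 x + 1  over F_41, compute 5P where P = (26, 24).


k = 5 = 101_2 (binary, LSB first: 101)
Double-and-add from P = (26, 24):
  bit 0 = 1: acc = O + (26, 24) = (26, 24)
  bit 1 = 0: acc unchanged = (26, 24)
  bit 2 = 1: acc = (26, 24) + (7, 39) = (26, 17)

5P = (26, 17)


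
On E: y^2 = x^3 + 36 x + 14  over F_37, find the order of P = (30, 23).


Compute successive multiples of P until we hit O:
  1P = (30, 23)
  2P = (4, 0)
  3P = (30, 14)
  4P = O

ord(P) = 4


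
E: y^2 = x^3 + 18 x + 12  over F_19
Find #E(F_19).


For each x in F_19, count y with y^2 = x^3 + 18 x + 12 mod 19:
  x = 3: RHS = 17, y in [6, 13]  -> 2 point(s)
  x = 7: RHS = 6, y in [5, 14]  -> 2 point(s)
  x = 13: RHS = 11, y in [7, 12]  -> 2 point(s)
  x = 14: RHS = 6, y in [5, 14]  -> 2 point(s)
  x = 15: RHS = 9, y in [3, 16]  -> 2 point(s)
  x = 16: RHS = 7, y in [8, 11]  -> 2 point(s)
  x = 17: RHS = 6, y in [5, 14]  -> 2 point(s)
Affine points: 14. Add the point at infinity: total = 15.

#E(F_19) = 15


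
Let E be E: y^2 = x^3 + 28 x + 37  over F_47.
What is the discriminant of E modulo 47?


4 a^3 + 27 b^2 = 4*28^3 + 27*37^2 = 87808 + 36963 = 124771
Delta = -16 * (124771) = -1996336
Delta mod 47 = 36

Delta = 36 (mod 47)


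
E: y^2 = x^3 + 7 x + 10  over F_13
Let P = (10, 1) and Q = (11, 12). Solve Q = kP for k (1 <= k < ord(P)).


Enumerate multiples of P until we hit Q = (11, 12):
  1P = (10, 1)
  2P = (9, 3)
  3P = (11, 1)
  4P = (5, 12)
  5P = (7, 8)
  6P = (0, 6)
  7P = (0, 7)
  8P = (7, 5)
  9P = (5, 1)
  10P = (11, 12)
Match found at i = 10.

k = 10


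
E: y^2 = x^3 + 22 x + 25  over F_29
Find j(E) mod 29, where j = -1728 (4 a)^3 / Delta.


Delta = -16(4 a^3 + 27 b^2) mod 29 = 18
-1728 * (4 a)^3 = -1728 * (4*22)^3 mod 29 = 12
j = 12 * 18^(-1) mod 29 = 20

j = 20 (mod 29)


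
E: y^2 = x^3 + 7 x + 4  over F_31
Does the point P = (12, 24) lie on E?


Check whether y^2 = x^3 + 7 x + 4 (mod 31) for (x, y) = (12, 24).
LHS: y^2 = 24^2 mod 31 = 18
RHS: x^3 + 7 x + 4 = 12^3 + 7*12 + 4 mod 31 = 18
LHS = RHS

Yes, on the curve


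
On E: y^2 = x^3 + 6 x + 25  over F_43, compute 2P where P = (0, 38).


Doubling: s = (3 x1^2 + a) / (2 y1)
s = (3*0^2 + 6) / (2*38) mod 43 = 8
x3 = s^2 - 2 x1 mod 43 = 8^2 - 2*0 = 21
y3 = s (x1 - x3) - y1 mod 43 = 8 * (0 - 21) - 38 = 9

2P = (21, 9)


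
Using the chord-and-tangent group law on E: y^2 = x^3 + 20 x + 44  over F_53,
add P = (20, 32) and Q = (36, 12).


P != Q, so use the chord formula.
s = (y2 - y1) / (x2 - x1) = (33) / (16) mod 53 = 12
x3 = s^2 - x1 - x2 mod 53 = 12^2 - 20 - 36 = 35
y3 = s (x1 - x3) - y1 mod 53 = 12 * (20 - 35) - 32 = 0

P + Q = (35, 0)


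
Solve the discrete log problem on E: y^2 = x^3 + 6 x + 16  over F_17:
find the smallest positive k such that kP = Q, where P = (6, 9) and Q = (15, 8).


Enumerate multiples of P until we hit Q = (15, 8):
  1P = (6, 9)
  2P = (13, 9)
  3P = (15, 8)
Match found at i = 3.

k = 3


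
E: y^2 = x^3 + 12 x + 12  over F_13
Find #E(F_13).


For each x in F_13, count y with y^2 = x^3 + 12 x + 12 mod 13:
  x = 0: RHS = 12, y in [5, 8]  -> 2 point(s)
  x = 1: RHS = 12, y in [5, 8]  -> 2 point(s)
  x = 3: RHS = 10, y in [6, 7]  -> 2 point(s)
  x = 6: RHS = 1, y in [1, 12]  -> 2 point(s)
  x = 7: RHS = 10, y in [6, 7]  -> 2 point(s)
  x = 8: RHS = 9, y in [3, 10]  -> 2 point(s)
  x = 9: RHS = 4, y in [2, 11]  -> 2 point(s)
  x = 10: RHS = 1, y in [1, 12]  -> 2 point(s)
  x = 12: RHS = 12, y in [5, 8]  -> 2 point(s)
Affine points: 18. Add the point at infinity: total = 19.

#E(F_13) = 19
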